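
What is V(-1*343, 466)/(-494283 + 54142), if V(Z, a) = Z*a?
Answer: 159838/440141 ≈ 0.36315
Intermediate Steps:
V(-1*343, 466)/(-494283 + 54142) = (-1*343*466)/(-494283 + 54142) = -343*466/(-440141) = -159838*(-1/440141) = 159838/440141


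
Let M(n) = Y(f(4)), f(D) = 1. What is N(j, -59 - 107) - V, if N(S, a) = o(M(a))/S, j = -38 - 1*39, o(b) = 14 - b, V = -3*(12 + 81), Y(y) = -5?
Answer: 21464/77 ≈ 278.75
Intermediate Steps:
V = -279 (V = -3*93 = -279)
M(n) = -5
j = -77 (j = -38 - 39 = -77)
N(S, a) = 19/S (N(S, a) = (14 - 1*(-5))/S = (14 + 5)/S = 19/S)
N(j, -59 - 107) - V = 19/(-77) - 1*(-279) = 19*(-1/77) + 279 = -19/77 + 279 = 21464/77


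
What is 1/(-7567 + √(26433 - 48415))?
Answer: -7567/57281471 - I*√21982/57281471 ≈ -0.0001321 - 2.5883e-6*I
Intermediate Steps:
1/(-7567 + √(26433 - 48415)) = 1/(-7567 + √(-21982)) = 1/(-7567 + I*√21982)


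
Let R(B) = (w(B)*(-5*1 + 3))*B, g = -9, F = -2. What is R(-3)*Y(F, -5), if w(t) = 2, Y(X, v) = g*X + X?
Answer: 192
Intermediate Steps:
Y(X, v) = -8*X (Y(X, v) = -9*X + X = -8*X)
R(B) = -4*B (R(B) = (2*(-5*1 + 3))*B = (2*(-5 + 3))*B = (2*(-2))*B = -4*B)
R(-3)*Y(F, -5) = (-4*(-3))*(-8*(-2)) = 12*16 = 192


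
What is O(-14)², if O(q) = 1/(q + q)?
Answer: 1/784 ≈ 0.0012755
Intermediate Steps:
O(q) = 1/(2*q)
O(-14)² = ((½)/(-14))² = ((½)*(-1/14))² = (-1/28)² = 1/784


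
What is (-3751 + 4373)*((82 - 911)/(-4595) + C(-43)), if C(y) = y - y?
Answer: 515638/4595 ≈ 112.22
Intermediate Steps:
C(y) = 0
(-3751 + 4373)*((82 - 911)/(-4595) + C(-43)) = (-3751 + 4373)*((82 - 911)/(-4595) + 0) = 622*(-829*(-1/4595) + 0) = 622*(829/4595 + 0) = 622*(829/4595) = 515638/4595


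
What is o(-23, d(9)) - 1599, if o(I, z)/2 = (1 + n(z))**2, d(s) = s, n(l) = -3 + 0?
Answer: -1591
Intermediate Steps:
n(l) = -3
o(I, z) = 8 (o(I, z) = 2*(1 - 3)**2 = 2*(-2)**2 = 2*4 = 8)
o(-23, d(9)) - 1599 = 8 - 1599 = -1591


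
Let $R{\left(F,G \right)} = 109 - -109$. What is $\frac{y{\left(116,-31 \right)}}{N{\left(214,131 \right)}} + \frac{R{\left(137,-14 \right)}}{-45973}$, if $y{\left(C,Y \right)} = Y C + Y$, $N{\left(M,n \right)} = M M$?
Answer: $- \frac{176727599}{2105379508} \approx -0.083941$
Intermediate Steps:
$R{\left(F,G \right)} = 218$ ($R{\left(F,G \right)} = 109 + 109 = 218$)
$N{\left(M,n \right)} = M^{2}$
$y{\left(C,Y \right)} = Y + C Y$ ($y{\left(C,Y \right)} = C Y + Y = Y + C Y$)
$\frac{y{\left(116,-31 \right)}}{N{\left(214,131 \right)}} + \frac{R{\left(137,-14 \right)}}{-45973} = \frac{\left(-31\right) \left(1 + 116\right)}{214^{2}} + \frac{218}{-45973} = \frac{\left(-31\right) 117}{45796} + 218 \left(- \frac{1}{45973}\right) = \left(-3627\right) \frac{1}{45796} - \frac{218}{45973} = - \frac{3627}{45796} - \frac{218}{45973} = - \frac{176727599}{2105379508}$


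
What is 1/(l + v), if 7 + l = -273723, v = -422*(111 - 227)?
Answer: -1/224778 ≈ -4.4488e-6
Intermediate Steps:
v = 48952 (v = -422*(-116) = 48952)
l = -273730 (l = -7 - 273723 = -273730)
1/(l + v) = 1/(-273730 + 48952) = 1/(-224778) = -1/224778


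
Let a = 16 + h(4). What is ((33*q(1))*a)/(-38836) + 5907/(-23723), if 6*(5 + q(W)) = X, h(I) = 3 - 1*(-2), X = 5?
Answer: -45972597/263230408 ≈ -0.17465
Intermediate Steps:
h(I) = 5 (h(I) = 3 + 2 = 5)
q(W) = -25/6 (q(W) = -5 + (1/6)*5 = -5 + 5/6 = -25/6)
a = 21 (a = 16 + 5 = 21)
((33*q(1))*a)/(-38836) + 5907/(-23723) = ((33*(-25/6))*21)/(-38836) + 5907/(-23723) = -275/2*21*(-1/38836) + 5907*(-1/23723) = -5775/2*(-1/38836) - 5907/23723 = 825/11096 - 5907/23723 = -45972597/263230408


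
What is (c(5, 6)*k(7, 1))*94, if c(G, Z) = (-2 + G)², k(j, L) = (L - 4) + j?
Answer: 3384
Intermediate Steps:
k(j, L) = -4 + L + j (k(j, L) = (-4 + L) + j = -4 + L + j)
(c(5, 6)*k(7, 1))*94 = ((-2 + 5)²*(-4 + 1 + 7))*94 = (3²*4)*94 = (9*4)*94 = 36*94 = 3384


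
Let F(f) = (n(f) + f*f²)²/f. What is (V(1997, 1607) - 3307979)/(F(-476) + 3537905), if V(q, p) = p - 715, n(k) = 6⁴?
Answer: 393543353/2907844808302905 ≈ 1.3534e-7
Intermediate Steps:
n(k) = 1296
V(q, p) = -715 + p
F(f) = (1296 + f³)²/f (F(f) = (1296 + f*f²)²/f = (1296 + f³)²/f)
(V(1997, 1607) - 3307979)/(F(-476) + 3537905) = ((-715 + 1607) - 3307979)/((1296 + (-476)³)²/(-476) + 3537905) = (892 - 3307979)/(-(1296 - 107850176)²/476 + 3537905) = -3307087/(-1/476*(-107848880)² + 3537905) = -3307087/(-1/476*11631380917254400 + 3537905) = -3307087/(-2907845229313600/119 + 3537905) = -3307087/(-2907844808302905/119) = -3307087*(-119/2907844808302905) = 393543353/2907844808302905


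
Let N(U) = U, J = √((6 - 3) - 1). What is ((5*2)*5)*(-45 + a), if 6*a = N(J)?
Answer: -2250 + 25*√2/3 ≈ -2238.2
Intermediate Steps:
J = √2 (J = √(3 - 1) = √2 ≈ 1.4142)
a = √2/6 ≈ 0.23570
((5*2)*5)*(-45 + a) = ((5*2)*5)*(-45 + √2/6) = (10*5)*(-45 + √2/6) = 50*(-45 + √2/6) = -2250 + 25*√2/3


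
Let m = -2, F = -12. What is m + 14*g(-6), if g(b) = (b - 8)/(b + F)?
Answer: 80/9 ≈ 8.8889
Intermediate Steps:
g(b) = (-8 + b)/(-12 + b) (g(b) = (b - 8)/(b - 12) = (-8 + b)/(-12 + b))
m + 14*g(-6) = -2 + 14*((-8 - 6)/(-12 - 6)) = -2 + 14*(-14/(-18)) = -2 + 14*(-1/18*(-14)) = -2 + 14*(7/9) = -2 + 98/9 = 80/9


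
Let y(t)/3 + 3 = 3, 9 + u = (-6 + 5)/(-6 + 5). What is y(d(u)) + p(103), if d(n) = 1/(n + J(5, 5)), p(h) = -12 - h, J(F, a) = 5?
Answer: -115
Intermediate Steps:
u = -8 (u = -9 + (-6 + 5)/(-6 + 5) = -9 - 1/(-1) = -9 - 1*(-1) = -9 + 1 = -8)
d(n) = 1/(5 + n) (d(n) = 1/(n + 5) = 1/(5 + n))
y(t) = 0 (y(t) = -9 + 3*3 = -9 + 9 = 0)
y(d(u)) + p(103) = 0 + (-12 - 1*103) = 0 + (-12 - 103) = 0 - 115 = -115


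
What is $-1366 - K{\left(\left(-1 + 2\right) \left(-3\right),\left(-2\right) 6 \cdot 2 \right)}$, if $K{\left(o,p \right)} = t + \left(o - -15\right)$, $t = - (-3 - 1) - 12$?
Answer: $-1370$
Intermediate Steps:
$t = -8$ ($t = \left(-1\right) \left(-4\right) - 12 = 4 - 12 = -8$)
$K{\left(o,p \right)} = 7 + o$ ($K{\left(o,p \right)} = -8 + \left(o - -15\right) = -8 + \left(o + 15\right) = -8 + \left(15 + o\right) = 7 + o$)
$-1366 - K{\left(\left(-1 + 2\right) \left(-3\right),\left(-2\right) 6 \cdot 2 \right)} = -1366 - \left(7 + \left(-1 + 2\right) \left(-3\right)\right) = -1366 - \left(7 + 1 \left(-3\right)\right) = -1366 - \left(7 - 3\right) = -1366 - 4 = -1370$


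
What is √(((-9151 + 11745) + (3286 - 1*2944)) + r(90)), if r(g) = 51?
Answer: √2987 ≈ 54.653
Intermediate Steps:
√(((-9151 + 11745) + (3286 - 1*2944)) + r(90)) = √(((-9151 + 11745) + (3286 - 1*2944)) + 51) = √((2594 + (3286 - 2944)) + 51) = √((2594 + 342) + 51) = √(2936 + 51) = √2987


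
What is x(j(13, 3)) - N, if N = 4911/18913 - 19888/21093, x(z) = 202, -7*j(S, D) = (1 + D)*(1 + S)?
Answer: 80856799639/398931909 ≈ 202.68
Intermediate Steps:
j(S, D) = -(1 + D)*(1 + S)/7
N = -272554021/398931909 (N = 4911*(1/18913) - 19888*1/21093 = 4911/18913 - 19888/21093 = -272554021/398931909 ≈ -0.68321)
x(j(13, 3)) - N = 202 - 1*(-272554021/398931909) = 202 + 272554021/398931909 = 80856799639/398931909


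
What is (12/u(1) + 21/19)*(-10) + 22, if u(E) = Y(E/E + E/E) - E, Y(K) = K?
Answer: -2072/19 ≈ -109.05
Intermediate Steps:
u(E) = 2 - E (u(E) = (E/E + E/E) - E = (1 + 1) - E = 2 - E)
(12/u(1) + 21/19)*(-10) + 22 = (12/(2 - 1*1) + 21/19)*(-10) + 22 = (12/(2 - 1) + 21*(1/19))*(-10) + 22 = (12/1 + 21/19)*(-10) + 22 = (12*1 + 21/19)*(-10) + 22 = (12 + 21/19)*(-10) + 22 = (249/19)*(-10) + 22 = -2490/19 + 22 = -2072/19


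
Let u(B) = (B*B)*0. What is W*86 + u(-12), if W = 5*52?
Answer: 22360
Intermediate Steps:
W = 260
u(B) = 0 (u(B) = B**2*0 = 0)
W*86 + u(-12) = 260*86 + 0 = 22360 + 0 = 22360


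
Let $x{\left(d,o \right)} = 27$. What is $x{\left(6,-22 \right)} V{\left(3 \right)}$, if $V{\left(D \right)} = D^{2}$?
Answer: $243$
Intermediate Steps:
$x{\left(6,-22 \right)} V{\left(3 \right)} = 27 \cdot 3^{2} = 27 \cdot 9 = 243$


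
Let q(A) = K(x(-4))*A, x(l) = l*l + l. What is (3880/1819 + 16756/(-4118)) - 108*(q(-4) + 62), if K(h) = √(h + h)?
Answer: -353322818/52751 + 864*√6 ≈ -4581.6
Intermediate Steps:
x(l) = l + l² (x(l) = l² + l = l + l²)
K(h) = √2*√h (K(h) = √(2*h) = √2*√h)
q(A) = 2*A*√6 (q(A) = (√2*√(-4*(1 - 4)))*A = (√2*√(-4*(-3)))*A = (√2*√12)*A = (√2*(2*√3))*A = (2*√6)*A = 2*A*√6)
(3880/1819 + 16756/(-4118)) - 108*(q(-4) + 62) = (3880/1819 + 16756/(-4118)) - 108*(2*(-4)*√6 + 62) = (3880*(1/1819) + 16756*(-1/4118)) - 108*(-8*√6 + 62) = (3880/1819 - 118/29) - 108*(62 - 8*√6) = -102122/52751 - (6696 - 864*√6) = -102122/52751 + (-6696 + 864*√6) = -353322818/52751 + 864*√6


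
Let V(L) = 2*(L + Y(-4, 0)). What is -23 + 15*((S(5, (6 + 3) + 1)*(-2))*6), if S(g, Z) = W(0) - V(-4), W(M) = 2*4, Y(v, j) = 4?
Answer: -1463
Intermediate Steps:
W(M) = 8
V(L) = 8 + 2*L (V(L) = 2*(L + 4) = 2*(4 + L) = 8 + 2*L)
S(g, Z) = 8 (S(g, Z) = 8 - (8 + 2*(-4)) = 8 - (8 - 8) = 8 - 1*0 = 8 + 0 = 8)
-23 + 15*((S(5, (6 + 3) + 1)*(-2))*6) = -23 + 15*((8*(-2))*6) = -23 + 15*(-16*6) = -23 + 15*(-96) = -23 - 1440 = -1463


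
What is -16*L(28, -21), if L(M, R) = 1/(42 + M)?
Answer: -8/35 ≈ -0.22857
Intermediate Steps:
-16*L(28, -21) = -16/(42 + 28) = -16/70 = -16*1/70 = -8/35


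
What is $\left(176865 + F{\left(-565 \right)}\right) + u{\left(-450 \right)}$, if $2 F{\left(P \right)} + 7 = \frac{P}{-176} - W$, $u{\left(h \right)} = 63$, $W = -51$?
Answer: $\frac{62286965}{352} \approx 1.7695 \cdot 10^{5}$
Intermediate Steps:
$F{\left(P \right)} = 22 - \frac{P}{352}$ ($F{\left(P \right)} = - \frac{7}{2} + \frac{\frac{P}{-176} - -51}{2} = - \frac{7}{2} + \frac{P \left(- \frac{1}{176}\right) + 51}{2} = - \frac{7}{2} + \frac{- \frac{P}{176} + 51}{2} = - \frac{7}{2} + \frac{51 - \frac{P}{176}}{2} = - \frac{7}{2} - \left(- \frac{51}{2} + \frac{P}{352}\right) = 22 - \frac{P}{352}$)
$\left(176865 + F{\left(-565 \right)}\right) + u{\left(-450 \right)} = \left(176865 + \left(22 - - \frac{565}{352}\right)\right) + 63 = \left(176865 + \left(22 + \frac{565}{352}\right)\right) + 63 = \left(176865 + \frac{8309}{352}\right) + 63 = \frac{62264789}{352} + 63 = \frac{62286965}{352}$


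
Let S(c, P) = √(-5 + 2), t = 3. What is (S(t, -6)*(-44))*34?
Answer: -1496*I*√3 ≈ -2591.1*I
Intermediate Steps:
S(c, P) = I*√3 (S(c, P) = √(-3) = I*√3)
(S(t, -6)*(-44))*34 = ((I*√3)*(-44))*34 = -44*I*√3*34 = -1496*I*√3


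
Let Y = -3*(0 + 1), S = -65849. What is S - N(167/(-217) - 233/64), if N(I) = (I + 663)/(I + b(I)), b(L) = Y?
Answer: -6767571642/102913 ≈ -65760.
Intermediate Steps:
Y = -3 (Y = -3*1 = -3)
b(L) = -3
N(I) = (663 + I)/(-3 + I) (N(I) = (I + 663)/(I - 3) = (663 + I)/(-3 + I))
S - N(167/(-217) - 233/64) = -65849 - (663 + (167/(-217) - 233/64))/(-3 + (167/(-217) - 233/64)) = -65849 - (663 + (167*(-1/217) - 233*1/64))/(-3 + (167*(-1/217) - 233*1/64)) = -65849 - (663 + (-167/217 - 233/64))/(-3 + (-167/217 - 233/64)) = -65849 - (663 - 61249/13888)/(-3 - 61249/13888) = -65849 - 9146495/((-102913/13888)*13888) = -65849 - (-13888)*9146495/(102913*13888) = -65849 - 1*(-9146495/102913) = -65849 + 9146495/102913 = -6767571642/102913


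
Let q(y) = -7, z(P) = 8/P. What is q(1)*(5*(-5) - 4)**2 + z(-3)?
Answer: -17669/3 ≈ -5889.7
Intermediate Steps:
q(1)*(5*(-5) - 4)**2 + z(-3) = -7*(5*(-5) - 4)**2 + 8/(-3) = -7*(-25 - 4)**2 + 8*(-1/3) = -7*(-29)**2 - 8/3 = -7*841 - 8/3 = -5887 - 8/3 = -17669/3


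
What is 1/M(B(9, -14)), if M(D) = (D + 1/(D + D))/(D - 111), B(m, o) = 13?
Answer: -2548/339 ≈ -7.5162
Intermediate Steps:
M(D) = (D + 1/(2*D))/(-111 + D)
1/M(B(9, -14)) = 1/((½ + 13²)/(13*(-111 + 13))) = 1/((1/13)*(½ + 169)/(-98)) = 1/((1/13)*(-1/98)*(339/2)) = 1/(-339/2548) = -2548/339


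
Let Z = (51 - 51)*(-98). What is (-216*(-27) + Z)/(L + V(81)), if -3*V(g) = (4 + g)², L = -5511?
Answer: -8748/11879 ≈ -0.73643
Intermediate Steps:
Z = 0 (Z = 0*(-98) = 0)
V(g) = -(4 + g)²/3
(-216*(-27) + Z)/(L + V(81)) = (-216*(-27) + 0)/(-5511 - (4 + 81)²/3) = (5832 + 0)/(-5511 - ⅓*85²) = 5832/(-5511 - ⅓*7225) = 5832/(-5511 - 7225/3) = 5832/(-23758/3) = 5832*(-3/23758) = -8748/11879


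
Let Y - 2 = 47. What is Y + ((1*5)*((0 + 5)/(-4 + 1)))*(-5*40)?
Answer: 5147/3 ≈ 1715.7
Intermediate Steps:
Y = 49 (Y = 2 + 47 = 49)
Y + ((1*5)*((0 + 5)/(-4 + 1)))*(-5*40) = 49 + ((1*5)*((0 + 5)/(-4 + 1)))*(-5*40) = 49 + (5*(5/(-3)))*(-200) = 49 + (5*(5*(-1/3)))*(-200) = 49 + (5*(-5/3))*(-200) = 49 - 25/3*(-200) = 49 + 5000/3 = 5147/3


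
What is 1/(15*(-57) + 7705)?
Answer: 1/6850 ≈ 0.00014599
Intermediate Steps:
1/(15*(-57) + 7705) = 1/(-855 + 7705) = 1/6850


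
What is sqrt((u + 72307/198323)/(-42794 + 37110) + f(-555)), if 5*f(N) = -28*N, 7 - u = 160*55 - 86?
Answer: sqrt(20160125599134556570)/80519138 ≈ 55.763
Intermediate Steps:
u = -8707 (u = 7 - (160*55 - 86) = 7 - (8800 - 86) = 7 - 1*8714 = 7 - 8714 = -8707)
f(N) = -28*N/5 (f(N) = (-28*N)/5 = -28*N/5)
sqrt((u + 72307/198323)/(-42794 + 37110) + f(-555)) = sqrt((-8707 + 72307/198323)/(-42794 + 37110) - 28/5*(-555)) = sqrt((-8707 + 72307*(1/198323))/(-5684) + 3108) = sqrt((-8707 + 72307/198323)*(-1/5684) + 3108) = sqrt(-1726726054/198323*(-1/5684) + 3108) = sqrt(863363027/563633966 + 3108) = sqrt(1752637729355/563633966) = sqrt(20160125599134556570)/80519138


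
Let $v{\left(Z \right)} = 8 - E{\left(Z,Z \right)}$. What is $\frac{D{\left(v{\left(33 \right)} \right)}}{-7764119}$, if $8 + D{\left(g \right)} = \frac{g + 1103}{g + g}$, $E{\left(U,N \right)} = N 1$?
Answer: $\frac{739}{194102975} \approx 3.8073 \cdot 10^{-6}$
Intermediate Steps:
$E{\left(U,N \right)} = N$
$v{\left(Z \right)} = 8 - Z$
$D{\left(g \right)} = -8 + \frac{1103 + g}{2 g}$ ($D{\left(g \right)} = -8 + \frac{g + 1103}{g + g} = -8 + \frac{1103 + g}{2 g}$)
$\frac{D{\left(v{\left(33 \right)} \right)}}{-7764119} = \frac{\frac{1}{2} \frac{1}{8 - 33} \left(1103 - 15 \left(8 - 33\right)\right)}{-7764119} = \frac{1103 - 15 \left(8 - 33\right)}{2 \left(8 - 33\right)} \left(- \frac{1}{7764119}\right) = \frac{1103 - -375}{2 \left(-25\right)} \left(- \frac{1}{7764119}\right) = \frac{1}{2} \left(- \frac{1}{25}\right) \left(1103 + 375\right) \left(- \frac{1}{7764119}\right) = \frac{1}{2} \left(- \frac{1}{25}\right) 1478 \left(- \frac{1}{7764119}\right) = \left(- \frac{739}{25}\right) \left(- \frac{1}{7764119}\right) = \frac{739}{194102975}$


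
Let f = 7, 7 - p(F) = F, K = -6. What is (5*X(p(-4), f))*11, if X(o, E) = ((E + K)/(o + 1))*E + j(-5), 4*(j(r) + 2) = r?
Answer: -440/3 ≈ -146.67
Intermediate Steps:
p(F) = 7 - F
j(r) = -2 + r/4
X(o, E) = -13/4 + E*(-6 + E)/(1 + o) (X(o, E) = ((E - 6)/(o + 1))*E + (-2 + (¼)*(-5)) = ((-6 + E)/(1 + o))*E + (-2 - 5/4) = ((-6 + E)/(1 + o))*E - 13/4 = E*(-6 + E)/(1 + o) - 13/4 = -13/4 + E*(-6 + E)/(1 + o))
(5*X(p(-4), f))*11 = (5*((-13 - 24*7 - 13*(7 - 1*(-4)) + 4*7²)/(4*(1 + (7 - 1*(-4))))))*11 = (5*((-13 - 168 - 13*(7 + 4) + 4*49)/(4*(1 + (7 + 4)))))*11 = (5*((-13 - 168 - 13*11 + 196)/(4*(1 + 11))))*11 = (5*((¼)*(-13 - 168 - 143 + 196)/12))*11 = (5*((¼)*(1/12)*(-128)))*11 = (5*(-8/3))*11 = -40/3*11 = -440/3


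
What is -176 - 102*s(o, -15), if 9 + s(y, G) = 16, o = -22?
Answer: -890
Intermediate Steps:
s(y, G) = 7 (s(y, G) = -9 + 16 = 7)
-176 - 102*s(o, -15) = -176 - 102*7 = -176 - 714 = -890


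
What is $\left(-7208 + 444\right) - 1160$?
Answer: $-7924$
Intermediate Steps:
$\left(-7208 + 444\right) - 1160 = -6764 - 1160 = -7924$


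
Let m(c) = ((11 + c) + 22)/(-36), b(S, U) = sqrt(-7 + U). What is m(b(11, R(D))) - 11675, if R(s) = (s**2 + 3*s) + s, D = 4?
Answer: -210169/18 ≈ -11676.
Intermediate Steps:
R(s) = s**2 + 4*s
m(c) = -11/12 - c/36 (m(c) = (33 + c)*(-1/36) = -11/12 - c/36)
m(b(11, R(D))) - 11675 = (-11/12 - sqrt(-7 + 4*(4 + 4))/36) - 11675 = (-11/12 - sqrt(-7 + 4*8)/36) - 11675 = (-11/12 - sqrt(-7 + 32)/36) - 11675 = (-11/12 - sqrt(25)/36) - 11675 = (-11/12 - 1/36*5) - 11675 = (-11/12 - 5/36) - 11675 = -19/18 - 11675 = -210169/18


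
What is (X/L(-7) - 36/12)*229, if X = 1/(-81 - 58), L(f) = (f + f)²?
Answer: -18716857/27244 ≈ -687.01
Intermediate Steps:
L(f) = 4*f² (L(f) = (2*f)² = 4*f²)
X = -1/139 (X = 1/(-139) = -1/139 ≈ -0.0071942)
(X/L(-7) - 36/12)*229 = (-1/(139*(4*(-7)²)) - 36/12)*229 = (-1/(139*(4*49)) - 36*1/12)*229 = (-1/139/196 - 3)*229 = (-1/139*1/196 - 3)*229 = (-1/27244 - 3)*229 = -81733/27244*229 = -18716857/27244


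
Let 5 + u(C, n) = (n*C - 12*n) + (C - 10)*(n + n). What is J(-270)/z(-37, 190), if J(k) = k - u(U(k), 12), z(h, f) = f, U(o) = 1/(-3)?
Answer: 131/190 ≈ 0.68947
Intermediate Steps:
U(o) = -⅓
u(C, n) = -5 - 12*n + C*n + 2*n*(-10 + C) (u(C, n) = -5 + ((n*C - 12*n) + (C - 10)*(n + n)) = -5 + ((C*n - 12*n) + (-10 + C)*(2*n)) = -5 + ((-12*n + C*n) + 2*n*(-10 + C)) = -5 + (-12*n + C*n + 2*n*(-10 + C)) = -5 - 12*n + C*n + 2*n*(-10 + C))
J(k) = 401 + k (J(k) = k - (-5 - 32*12 + 3*(-⅓)*12) = k - (-5 - 384 - 12) = k - 1*(-401) = k + 401 = 401 + k)
J(-270)/z(-37, 190) = (401 - 270)/190 = 131*(1/190) = 131/190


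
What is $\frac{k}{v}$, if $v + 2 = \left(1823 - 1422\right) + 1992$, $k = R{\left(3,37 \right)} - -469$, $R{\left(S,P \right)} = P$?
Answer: $\frac{506}{2391} \approx 0.21163$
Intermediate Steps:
$k = 506$ ($k = 37 - -469 = 37 + 469 = 506$)
$v = 2391$ ($v = -2 + \left(\left(1823 - 1422\right) + 1992\right) = -2 + \left(401 + 1992\right) = -2 + 2393 = 2391$)
$\frac{k}{v} = \frac{506}{2391}$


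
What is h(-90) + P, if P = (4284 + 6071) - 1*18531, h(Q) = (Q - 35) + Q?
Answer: -8391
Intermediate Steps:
h(Q) = -35 + 2*Q (h(Q) = (-35 + Q) + Q = -35 + 2*Q)
P = -8176 (P = 10355 - 18531 = -8176)
h(-90) + P = (-35 + 2*(-90)) - 8176 = (-35 - 180) - 8176 = -215 - 8176 = -8391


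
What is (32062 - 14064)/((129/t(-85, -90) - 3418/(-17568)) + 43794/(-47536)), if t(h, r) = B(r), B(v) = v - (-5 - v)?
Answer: -82197247557600/6685503781 ≈ -12295.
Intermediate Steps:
B(v) = 5 + 2*v (B(v) = v + (5 + v) = 5 + 2*v)
t(h, r) = 5 + 2*r
(32062 - 14064)/((129/t(-85, -90) - 3418/(-17568)) + 43794/(-47536)) = (32062 - 14064)/((129/(5 + 2*(-90)) - 3418/(-17568)) + 43794/(-47536)) = 17998/((129/(5 - 180) - 3418*(-1/17568)) + 43794*(-1/47536)) = 17998/((129/(-175) + 1709/8784) - 21897/23768) = 17998/((129*(-1/175) + 1709/8784) - 21897/23768) = 17998/((-129/175 + 1709/8784) - 21897/23768) = 17998/(-834061/1537200 - 21897/23768) = 17998/(-6685503781/4567021200) = 17998*(-4567021200/6685503781) = -82197247557600/6685503781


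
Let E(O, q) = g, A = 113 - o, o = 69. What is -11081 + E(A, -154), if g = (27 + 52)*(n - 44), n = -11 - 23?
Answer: -17243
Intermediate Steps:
n = -34
g = -6162 (g = (27 + 52)*(-34 - 44) = 79*(-78) = -6162)
A = 44 (A = 113 - 1*69 = 113 - 69 = 44)
E(O, q) = -6162
-11081 + E(A, -154) = -11081 - 6162 = -17243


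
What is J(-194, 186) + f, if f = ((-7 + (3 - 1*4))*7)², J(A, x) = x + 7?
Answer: 3329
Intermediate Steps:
J(A, x) = 7 + x
f = 3136 (f = ((-7 + (3 - 4))*7)² = ((-7 - 1)*7)² = (-8*7)² = (-56)² = 3136)
J(-194, 186) + f = (7 + 186) + 3136 = 193 + 3136 = 3329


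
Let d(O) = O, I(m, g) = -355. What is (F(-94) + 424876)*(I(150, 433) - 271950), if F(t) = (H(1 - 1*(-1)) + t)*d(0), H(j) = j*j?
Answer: -115695859180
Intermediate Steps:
H(j) = j**2
F(t) = 0 (F(t) = ((1 - 1*(-1))**2 + t)*0 = ((1 + 1)**2 + t)*0 = (2**2 + t)*0 = (4 + t)*0 = 0)
(F(-94) + 424876)*(I(150, 433) - 271950) = (0 + 424876)*(-355 - 271950) = 424876*(-272305) = -115695859180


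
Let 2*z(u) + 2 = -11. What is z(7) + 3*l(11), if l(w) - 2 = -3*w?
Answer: -199/2 ≈ -99.500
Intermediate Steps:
l(w) = 2 - 3*w
z(u) = -13/2 (z(u) = -1 + (½)*(-11) = -1 - 11/2 = -13/2)
z(7) + 3*l(11) = -13/2 + 3*(2 - 3*11) = -13/2 + 3*(2 - 33) = -13/2 + 3*(-31) = -13/2 - 93 = -199/2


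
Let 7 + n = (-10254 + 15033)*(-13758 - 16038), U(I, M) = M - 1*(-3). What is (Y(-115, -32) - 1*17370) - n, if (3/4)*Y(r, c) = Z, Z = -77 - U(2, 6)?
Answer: 427132819/3 ≈ 1.4238e+8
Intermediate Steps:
U(I, M) = 3 + M (U(I, M) = M + 3 = 3 + M)
Z = -86 (Z = -77 - (3 + 6) = -77 - 1*9 = -77 - 9 = -86)
Y(r, c) = -344/3 (Y(r, c) = (4/3)*(-86) = -344/3)
n = -142395091 (n = -7 + (-10254 + 15033)*(-13758 - 16038) = -7 + 4779*(-29796) = -7 - 142395084 = -142395091)
(Y(-115, -32) - 1*17370) - n = (-344/3 - 1*17370) - 1*(-142395091) = (-344/3 - 17370) + 142395091 = -52454/3 + 142395091 = 427132819/3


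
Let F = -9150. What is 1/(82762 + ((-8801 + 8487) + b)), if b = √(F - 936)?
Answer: 41224/3398841395 - 41*I*√6/6797682790 ≈ 1.2129e-5 - 1.4774e-8*I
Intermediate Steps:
b = 41*I*√6 (b = √(-9150 - 936) = √(-10086) = 41*I*√6 ≈ 100.43*I)
1/(82762 + ((-8801 + 8487) + b)) = 1/(82762 + ((-8801 + 8487) + 41*I*√6)) = 1/(82762 + (-314 + 41*I*√6)) = 1/(82448 + 41*I*√6)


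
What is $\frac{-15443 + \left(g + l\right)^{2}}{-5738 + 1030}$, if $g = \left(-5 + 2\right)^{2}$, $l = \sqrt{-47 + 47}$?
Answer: $\frac{7681}{2354} \approx 3.263$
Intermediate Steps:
$l = 0$ ($l = \sqrt{0} = 0$)
$g = 9$ ($g = \left(-3\right)^{2} = 9$)
$\frac{-15443 + \left(g + l\right)^{2}}{-5738 + 1030} = \frac{-15443 + \left(9 + 0\right)^{2}}{-5738 + 1030} = \frac{-15443 + 9^{2}}{-4708} = \left(-15443 + 81\right) \left(- \frac{1}{4708}\right) = \left(-15362\right) \left(- \frac{1}{4708}\right) = \frac{7681}{2354}$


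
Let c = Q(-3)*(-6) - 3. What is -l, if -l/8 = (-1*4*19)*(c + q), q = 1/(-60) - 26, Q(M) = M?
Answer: 100472/15 ≈ 6698.1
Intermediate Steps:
c = 15 (c = -3*(-6) - 3 = 18 - 3 = 15)
q = -1561/60 (q = -1/60 - 26 = -1561/60 ≈ -26.017)
l = -100472/15 (l = -8*-1*4*19*(15 - 1561/60) = -8*(-4*19)*(-661)/60 = -(-608)*(-661)/60 = -8*12559/15 = -100472/15 ≈ -6698.1)
-l = -1*(-100472/15) = 100472/15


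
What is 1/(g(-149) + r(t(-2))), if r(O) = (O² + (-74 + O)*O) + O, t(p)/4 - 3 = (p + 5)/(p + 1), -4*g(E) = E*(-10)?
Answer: -2/745 ≈ -0.0026846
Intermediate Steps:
g(E) = 5*E/2 (g(E) = -E*(-10)/4 = -(-5)*E/2 = 5*E/2)
t(p) = 12 + 4*(5 + p)/(1 + p) (t(p) = 12 + 4*((p + 5)/(p + 1)) = 12 + 4*((5 + p)/(1 + p)) = 12 + 4*(5 + p)/(1 + p))
r(O) = O + O² + O*(-74 + O) (r(O) = (O² + O*(-74 + O)) + O = O + O² + O*(-74 + O))
1/(g(-149) + r(t(-2))) = 1/((5/2)*(-149) + (16*(2 - 2)/(1 - 2))*(-73 + 2*(16*(2 - 2)/(1 - 2)))) = 1/(-745/2 + (16*0/(-1))*(-73 + 2*(16*0/(-1)))) = 1/(-745/2 + (16*(-1)*0)*(-73 + 2*(16*(-1)*0))) = 1/(-745/2 + 0*(-73 + 2*0)) = 1/(-745/2 + 0*(-73 + 0)) = 1/(-745/2 + 0*(-73)) = 1/(-745/2 + 0) = 1/(-745/2) = -2/745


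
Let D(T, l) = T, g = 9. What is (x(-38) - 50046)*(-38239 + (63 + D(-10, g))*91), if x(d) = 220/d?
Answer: 31778081344/19 ≈ 1.6725e+9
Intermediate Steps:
(x(-38) - 50046)*(-38239 + (63 + D(-10, g))*91) = (220/(-38) - 50046)*(-38239 + (63 - 10)*91) = (220*(-1/38) - 50046)*(-38239 + 53*91) = (-110/19 - 50046)*(-38239 + 4823) = -950984/19*(-33416) = 31778081344/19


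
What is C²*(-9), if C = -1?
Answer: -9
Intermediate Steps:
C²*(-9) = (-1)²*(-9) = 1*(-9) = -9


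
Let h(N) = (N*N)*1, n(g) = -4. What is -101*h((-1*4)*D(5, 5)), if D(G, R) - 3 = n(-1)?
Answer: -1616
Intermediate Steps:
D(G, R) = -1 (D(G, R) = 3 - 4 = -1)
h(N) = N² (h(N) = N²*1 = N²)
-101*h((-1*4)*D(5, 5)) = -101*(-1*4*(-1))² = -101*(-4*(-1))² = -101*4² = -101*16 = -1616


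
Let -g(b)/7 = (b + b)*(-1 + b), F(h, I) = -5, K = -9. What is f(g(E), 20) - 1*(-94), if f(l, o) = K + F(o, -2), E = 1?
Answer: 80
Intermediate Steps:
g(b) = -14*b*(-1 + b) (g(b) = -7*(b + b)*(-1 + b) = -7*2*b*(-1 + b) = -14*b*(-1 + b))
f(l, o) = -14 (f(l, o) = -9 - 5 = -14)
f(g(E), 20) - 1*(-94) = -14 - 1*(-94) = -14 + 94 = 80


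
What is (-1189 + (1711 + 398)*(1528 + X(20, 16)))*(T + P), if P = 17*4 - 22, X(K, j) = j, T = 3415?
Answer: 11265925327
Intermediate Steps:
P = 46 (P = 68 - 22 = 46)
(-1189 + (1711 + 398)*(1528 + X(20, 16)))*(T + P) = (-1189 + (1711 + 398)*(1528 + 16))*(3415 + 46) = (-1189 + 2109*1544)*3461 = (-1189 + 3256296)*3461 = 3255107*3461 = 11265925327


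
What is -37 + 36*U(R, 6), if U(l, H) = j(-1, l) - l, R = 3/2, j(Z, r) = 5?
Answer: 89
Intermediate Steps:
R = 3/2 (R = 3*(½) = 3/2 ≈ 1.5000)
U(l, H) = 5 - l
-37 + 36*U(R, 6) = -37 + 36*(5 - 1*3/2) = -37 + 36*(5 - 3/2) = -37 + 36*(7/2) = -37 + 126 = 89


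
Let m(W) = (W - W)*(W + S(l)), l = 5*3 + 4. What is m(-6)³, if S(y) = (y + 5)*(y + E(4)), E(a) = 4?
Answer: 0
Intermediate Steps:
l = 19 (l = 15 + 4 = 19)
S(y) = (4 + y)*(5 + y) (S(y) = (y + 5)*(y + 4) = (5 + y)*(4 + y) = (4 + y)*(5 + y))
m(W) = 0 (m(W) = (W - W)*(W + (20 + 19² + 9*19)) = 0*(W + (20 + 361 + 171)) = 0*(W + 552) = 0*(552 + W) = 0)
m(-6)³ = 0³ = 0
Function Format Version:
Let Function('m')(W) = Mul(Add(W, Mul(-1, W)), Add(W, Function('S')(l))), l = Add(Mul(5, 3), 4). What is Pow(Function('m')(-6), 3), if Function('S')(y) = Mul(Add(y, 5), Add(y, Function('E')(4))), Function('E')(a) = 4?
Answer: 0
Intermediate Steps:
l = 19 (l = Add(15, 4) = 19)
Function('S')(y) = Mul(Add(4, y), Add(5, y)) (Function('S')(y) = Mul(Add(y, 5), Add(y, 4)) = Mul(Add(5, y), Add(4, y)) = Mul(Add(4, y), Add(5, y)))
Function('m')(W) = 0 (Function('m')(W) = Mul(Add(W, Mul(-1, W)), Add(W, Add(20, Pow(19, 2), Mul(9, 19)))) = Mul(0, Add(W, Add(20, 361, 171))) = Mul(0, Add(W, 552)) = Mul(0, Add(552, W)) = 0)
Pow(Function('m')(-6), 3) = Pow(0, 3) = 0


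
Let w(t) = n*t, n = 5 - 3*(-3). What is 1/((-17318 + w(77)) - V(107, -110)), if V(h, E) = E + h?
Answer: -1/16237 ≈ -6.1588e-5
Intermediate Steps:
n = 14 (n = 5 + 9 = 14)
w(t) = 14*t
1/((-17318 + w(77)) - V(107, -110)) = 1/((-17318 + 14*77) - (-110 + 107)) = 1/((-17318 + 1078) - 1*(-3)) = 1/(-16240 + 3) = 1/(-16237) = -1/16237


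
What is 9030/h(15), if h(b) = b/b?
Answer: 9030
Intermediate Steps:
h(b) = 1
9030/h(15) = 9030/1 = 9030*1 = 9030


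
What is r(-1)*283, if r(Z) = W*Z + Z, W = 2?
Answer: -849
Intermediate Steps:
r(Z) = 3*Z (r(Z) = 2*Z + Z = 3*Z)
r(-1)*283 = (3*(-1))*283 = -3*283 = -849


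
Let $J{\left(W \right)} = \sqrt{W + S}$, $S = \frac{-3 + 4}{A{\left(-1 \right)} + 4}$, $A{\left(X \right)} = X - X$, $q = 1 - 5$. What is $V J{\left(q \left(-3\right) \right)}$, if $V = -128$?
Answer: $-448$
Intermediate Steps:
$q = -4$ ($q = 1 - 5 = -4$)
$A{\left(X \right)} = 0$
$S = \frac{1}{4}$ ($S = \frac{-3 + 4}{0 + 4} = 1 \cdot \frac{1}{4} = \frac{1}{4} \approx 0.25$)
$J{\left(W \right)} = \sqrt{\frac{1}{4} + W}$ ($J{\left(W \right)} = \sqrt{W + \frac{1}{4}} = \sqrt{\frac{1}{4} + W}$)
$V J{\left(q \left(-3\right) \right)} = - 128 \frac{\sqrt{1 + 4 \left(\left(-4\right) \left(-3\right)\right)}}{2} = - 128 \frac{\sqrt{1 + 4 \cdot 12}}{2} = - 128 \frac{\sqrt{1 + 48}}{2} = - 128 \frac{\sqrt{49}}{2} = - 128 \cdot \frac{1}{2} \cdot 7 = \left(-128\right) \frac{7}{2} = -448$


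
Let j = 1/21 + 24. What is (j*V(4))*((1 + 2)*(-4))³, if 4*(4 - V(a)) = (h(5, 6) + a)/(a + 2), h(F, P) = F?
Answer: -1054440/7 ≈ -1.5063e+5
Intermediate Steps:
j = 505/21 (j = 1/21 + 24 = 505/21 ≈ 24.048)
V(a) = 4 - (5 + a)/(4*(2 + a)) (V(a) = 4 - (5 + a)/(4*(a + 2)) = 4 - (5 + a)/(4*(2 + a)))
(j*V(4))*((1 + 2)*(-4))³ = (505*(3*(9 + 5*4)/(4*(2 + 4)))/21)*((1 + 2)*(-4))³ = (505*((¾)*(9 + 20)/6)/21)*(3*(-4))³ = (505*((¾)*(⅙)*29)/21)*(-12)³ = ((505/21)*(29/8))*(-1728) = (14645/168)*(-1728) = -1054440/7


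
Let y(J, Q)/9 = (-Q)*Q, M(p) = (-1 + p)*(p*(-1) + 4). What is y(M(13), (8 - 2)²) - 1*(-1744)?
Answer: -9920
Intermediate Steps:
M(p) = (-1 + p)*(4 - p) (M(p) = (-1 + p)*(-p + 4) = (-1 + p)*(4 - p))
y(J, Q) = -9*Q² (y(J, Q) = 9*((-Q)*Q) = 9*(-Q²) = -9*Q²)
y(M(13), (8 - 2)²) - 1*(-1744) = -9*(8 - 2)⁴ - 1*(-1744) = -9*(6²)² + 1744 = -9*36² + 1744 = -9*1296 + 1744 = -11664 + 1744 = -9920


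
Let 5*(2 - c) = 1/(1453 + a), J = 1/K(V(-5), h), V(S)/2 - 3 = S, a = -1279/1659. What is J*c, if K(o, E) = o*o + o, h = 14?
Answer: 24090821/144554880 ≈ 0.16666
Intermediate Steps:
a = -1279/1659 (a = -1279*1/1659 = -1279/1659 ≈ -0.77095)
V(S) = 6 + 2*S
K(o, E) = o + o² (K(o, E) = o² + o = o + o²)
J = 1/12 (J = 1/((6 + 2*(-5))*(1 + (6 + 2*(-5)))) = 1/((6 - 10)*(1 + (6 - 10))) = 1/(-4*(1 - 4)) = 1/(-4*(-3)) = 1/12 ≈ 0.083333)
c = 24090821/12046240 (c = 2 - 1/(5*(1453 - 1279/1659)) = 2 - 1/(5*2409248/1659) = 2 - ⅕*1659/2409248 = 2 - 1659/12046240 = 24090821/12046240 ≈ 1.9999)
J*c = (1/12)*(24090821/12046240) = 24090821/144554880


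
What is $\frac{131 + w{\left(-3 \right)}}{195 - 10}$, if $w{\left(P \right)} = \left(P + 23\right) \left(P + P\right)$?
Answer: $\frac{11}{185} \approx 0.059459$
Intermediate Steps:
$w{\left(P \right)} = 2 P \left(23 + P\right)$ ($w{\left(P \right)} = \left(23 + P\right) 2 P = 2 P \left(23 + P\right)$)
$\frac{131 + w{\left(-3 \right)}}{195 - 10} = \frac{131 + 2 \left(-3\right) \left(23 - 3\right)}{195 - 10} = \frac{131 + 2 \left(-3\right) 20}{185} = \left(131 - 120\right) \frac{1}{185} = 11 \cdot \frac{1}{185} = \frac{11}{185}$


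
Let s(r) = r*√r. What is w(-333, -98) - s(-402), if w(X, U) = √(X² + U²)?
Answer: √120493 + 402*I*√402 ≈ 347.12 + 8060.1*I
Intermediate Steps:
s(r) = r^(3/2)
w(X, U) = √(U² + X²)
w(-333, -98) - s(-402) = √((-98)² + (-333)²) - (-402)^(3/2) = √(9604 + 110889) - (-402)*I*√402 = √120493 + 402*I*√402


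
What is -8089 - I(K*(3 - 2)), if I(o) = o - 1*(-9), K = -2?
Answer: -8096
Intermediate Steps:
I(o) = 9 + o (I(o) = o + 9 = 9 + o)
-8089 - I(K*(3 - 2)) = -8089 - (9 - 2*(3 - 2)) = -8089 - (9 - 2*1) = -8089 - (9 - 2) = -8089 - 1*7 = -8089 - 7 = -8096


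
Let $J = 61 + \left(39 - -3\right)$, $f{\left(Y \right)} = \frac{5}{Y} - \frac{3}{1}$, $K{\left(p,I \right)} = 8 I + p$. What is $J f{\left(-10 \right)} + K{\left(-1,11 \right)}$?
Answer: $- \frac{547}{2} \approx -273.5$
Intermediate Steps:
$K{\left(p,I \right)} = p + 8 I$
$f{\left(Y \right)} = -3 + \frac{5}{Y}$ ($f{\left(Y \right)} = \frac{5}{Y} - 3 = -3 + \frac{5}{Y}$)
$J = 103$ ($J = 61 + \left(39 + 3\right) = 61 + 42 = 103$)
$J f{\left(-10 \right)} + K{\left(-1,11 \right)} = 103 \left(-3 + \frac{5}{-10}\right) + \left(-1 + 8 \cdot 11\right) = 103 \left(-3 + 5 \left(- \frac{1}{10}\right)\right) + \left(-1 + 88\right) = 103 \left(-3 - \frac{1}{2}\right) + 87 = 103 \left(- \frac{7}{2}\right) + 87 = - \frac{721}{2} + 87 = - \frac{547}{2}$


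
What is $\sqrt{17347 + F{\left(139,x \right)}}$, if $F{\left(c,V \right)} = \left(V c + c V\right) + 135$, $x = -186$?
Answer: $i \sqrt{34226} \approx 185.0 i$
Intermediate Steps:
$F{\left(c,V \right)} = 135 + 2 V c$ ($F{\left(c,V \right)} = \left(V c + V c\right) + 135 = 2 V c + 135 = 135 + 2 V c$)
$\sqrt{17347 + F{\left(139,x \right)}} = \sqrt{17347 + \left(135 + 2 \left(-186\right) 139\right)} = \sqrt{17347 + \left(135 - 51708\right)} = \sqrt{17347 - 51573} = \sqrt{-34226} = i \sqrt{34226}$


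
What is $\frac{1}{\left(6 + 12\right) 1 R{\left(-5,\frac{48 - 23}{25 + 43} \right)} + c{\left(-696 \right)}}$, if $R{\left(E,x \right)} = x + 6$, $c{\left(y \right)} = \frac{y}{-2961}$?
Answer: $\frac{33558}{3854227} \approx 0.0087068$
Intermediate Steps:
$c{\left(y \right)} = - \frac{y}{2961}$ ($c{\left(y \right)} = y \left(- \frac{1}{2961}\right) = - \frac{y}{2961}$)
$R{\left(E,x \right)} = 6 + x$
$\frac{1}{\left(6 + 12\right) 1 R{\left(-5,\frac{48 - 23}{25 + 43} \right)} + c{\left(-696 \right)}} = \frac{1}{\left(6 + 12\right) 1 \left(6 + \frac{48 - 23}{25 + 43}\right) - - \frac{232}{987}} = \frac{1}{18 \cdot 1 \left(6 + \frac{25}{68}\right) + \frac{232}{987}} = \frac{1}{18 \left(6 + 25 \cdot \frac{1}{68}\right) + \frac{232}{987}} = \frac{1}{18 \left(6 + \frac{25}{68}\right) + \frac{232}{987}} = \frac{1}{18 \cdot \frac{433}{68} + \frac{232}{987}} = \frac{1}{\frac{3897}{34} + \frac{232}{987}} = \frac{1}{\frac{3854227}{33558}} = \frac{33558}{3854227}$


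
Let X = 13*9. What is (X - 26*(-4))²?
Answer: 48841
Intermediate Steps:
X = 117
(X - 26*(-4))² = (117 - 26*(-4))² = (117 + 104)² = 221² = 48841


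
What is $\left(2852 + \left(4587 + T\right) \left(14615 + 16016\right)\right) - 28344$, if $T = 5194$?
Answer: $299576319$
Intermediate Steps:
$\left(2852 + \left(4587 + T\right) \left(14615 + 16016\right)\right) - 28344 = \left(2852 + \left(4587 + 5194\right) \left(14615 + 16016\right)\right) - 28344 = \left(2852 + 9781 \cdot 30631\right) - 28344 = \left(2852 + 299601811\right) - 28344 = 299604663 - 28344 = 299576319$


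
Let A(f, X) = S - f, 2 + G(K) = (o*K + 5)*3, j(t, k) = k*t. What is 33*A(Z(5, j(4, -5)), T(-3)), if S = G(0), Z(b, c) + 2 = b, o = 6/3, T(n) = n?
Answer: 330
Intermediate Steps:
o = 2 (o = 6*(1/3) = 2)
Z(b, c) = -2 + b
G(K) = 13 + 6*K (G(K) = -2 + (2*K + 5)*3 = -2 + (5 + 2*K)*3 = -2 + (15 + 6*K) = 13 + 6*K)
S = 13 (S = 13 + 6*0 = 13 + 0 = 13)
A(f, X) = 13 - f
33*A(Z(5, j(4, -5)), T(-3)) = 33*(13 - (-2 + 5)) = 33*(13 - 1*3) = 33*(13 - 3) = 33*10 = 330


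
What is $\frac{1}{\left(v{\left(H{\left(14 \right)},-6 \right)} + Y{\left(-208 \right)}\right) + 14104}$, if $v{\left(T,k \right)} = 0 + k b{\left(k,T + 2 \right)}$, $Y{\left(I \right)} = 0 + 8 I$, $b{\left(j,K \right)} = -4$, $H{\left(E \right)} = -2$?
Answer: $\frac{1}{12464} \approx 8.0231 \cdot 10^{-5}$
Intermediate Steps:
$Y{\left(I \right)} = 8 I$
$v{\left(T,k \right)} = - 4 k$ ($v{\left(T,k \right)} = 0 + k \left(-4\right) = 0 - 4 k = - 4 k$)
$\frac{1}{\left(v{\left(H{\left(14 \right)},-6 \right)} + Y{\left(-208 \right)}\right) + 14104} = \frac{1}{\left(\left(-4\right) \left(-6\right) + 8 \left(-208\right)\right) + 14104} = \frac{1}{\left(24 - 1664\right) + 14104} = \frac{1}{-1640 + 14104} = \frac{1}{12464}$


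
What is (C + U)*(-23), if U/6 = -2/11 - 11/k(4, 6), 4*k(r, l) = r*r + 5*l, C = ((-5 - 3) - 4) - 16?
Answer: 8812/11 ≈ 801.09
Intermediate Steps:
C = -28 (C = (-8 - 4) - 16 = -12 - 16 = -28)
k(r, l) = r**2/4 + 5*l/4 (k(r, l) = (r*r + 5*l)/4 = (r**2 + 5*l)/4 = r**2/4 + 5*l/4)
U = -1728/253 (U = 6*(-2/11 - 11/((1/4)*4**2 + (5/4)*6)) = 6*(-2*1/11 - 11/((1/4)*16 + 15/2)) = 6*(-2/11 - 11/(4 + 15/2)) = 6*(-2/11 - 11/23/2) = 6*(-2/11 - 11*2/23) = 6*(-2/11 - 22/23) = 6*(-288/253) = -1728/253 ≈ -6.8300)
(C + U)*(-23) = (-28 - 1728/253)*(-23) = -8812/253*(-23) = 8812/11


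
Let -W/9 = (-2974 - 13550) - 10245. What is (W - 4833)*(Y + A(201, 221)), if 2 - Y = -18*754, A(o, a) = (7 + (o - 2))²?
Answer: 13223288880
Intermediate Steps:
A(o, a) = (5 + o)² (A(o, a) = (7 + (-2 + o))² = (5 + o)²)
Y = 13574 (Y = 2 - (-18)*754 = 2 - 1*(-13572) = 2 + 13572 = 13574)
W = 240921 (W = -9*((-2974 - 13550) - 10245) = -9*(-16524 - 10245) = -9*(-26769) = 240921)
(W - 4833)*(Y + A(201, 221)) = (240921 - 4833)*(13574 + (5 + 201)²) = 236088*(13574 + 206²) = 236088*(13574 + 42436) = 236088*56010 = 13223288880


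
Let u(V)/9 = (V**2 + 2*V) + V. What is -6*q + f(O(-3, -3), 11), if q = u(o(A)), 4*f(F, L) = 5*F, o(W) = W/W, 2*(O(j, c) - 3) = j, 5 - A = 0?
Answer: -1713/8 ≈ -214.13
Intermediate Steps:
A = 5 (A = 5 - 1*0 = 5 + 0 = 5)
O(j, c) = 3 + j/2
o(W) = 1
f(F, L) = 5*F/4 (f(F, L) = (5*F)/4 = 5*F/4)
u(V) = 9*V**2 + 27*V (u(V) = 9*((V**2 + 2*V) + V) = 9*(V**2 + 3*V) = 9*V**2 + 27*V)
q = 36 (q = 9*1*(3 + 1) = 9*1*4 = 36)
-6*q + f(O(-3, -3), 11) = -6*36 + 5*(3 + (1/2)*(-3))/4 = -216 + 5*(3 - 3/2)/4 = -216 + (5/4)*(3/2) = -216 + 15/8 = -1713/8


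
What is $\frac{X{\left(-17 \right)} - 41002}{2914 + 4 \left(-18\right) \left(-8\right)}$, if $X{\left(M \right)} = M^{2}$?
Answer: $- \frac{40713}{3490} \approx -11.666$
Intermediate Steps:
$\frac{X{\left(-17 \right)} - 41002}{2914 + 4 \left(-18\right) \left(-8\right)} = \frac{\left(-17\right)^{2} - 41002}{2914 + 4 \left(-18\right) \left(-8\right)} = \frac{289 - 41002}{2914 - -576} = - \frac{40713}{2914 + 576} = - \frac{40713}{3490}$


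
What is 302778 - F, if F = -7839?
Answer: 310617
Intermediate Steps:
302778 - F = 302778 - 1*(-7839) = 302778 + 7839 = 310617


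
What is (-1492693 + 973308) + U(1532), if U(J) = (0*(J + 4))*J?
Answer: -519385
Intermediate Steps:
U(J) = 0 (U(J) = (0*(4 + J))*J = 0*J = 0)
(-1492693 + 973308) + U(1532) = (-1492693 + 973308) + 0 = -519385 + 0 = -519385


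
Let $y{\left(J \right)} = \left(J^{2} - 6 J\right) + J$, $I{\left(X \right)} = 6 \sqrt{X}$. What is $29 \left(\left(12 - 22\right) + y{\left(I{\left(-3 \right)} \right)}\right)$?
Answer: $-3422 - 870 i \sqrt{3} \approx -3422.0 - 1506.9 i$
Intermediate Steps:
$y{\left(J \right)} = J^{2} - 5 J$
$29 \left(\left(12 - 22\right) + y{\left(I{\left(-3 \right)} \right)}\right) = 29 \left(\left(12 - 22\right) + 6 \sqrt{-3} \left(-5 + 6 \sqrt{-3}\right)\right) = 29 \left(-10 + 6 i \sqrt{3} \left(-5 + 6 i \sqrt{3}\right)\right) = -290 + 174 i \sqrt{3} \left(-5 + 6 i \sqrt{3}\right)$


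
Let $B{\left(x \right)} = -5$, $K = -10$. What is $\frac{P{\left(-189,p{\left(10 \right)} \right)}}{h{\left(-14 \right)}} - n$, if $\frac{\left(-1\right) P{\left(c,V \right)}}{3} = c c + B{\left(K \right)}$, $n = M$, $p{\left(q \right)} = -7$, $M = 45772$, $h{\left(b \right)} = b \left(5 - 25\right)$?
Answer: $- \frac{3230827}{70} \approx -46155.0$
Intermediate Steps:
$h{\left(b \right)} = - 20 b$ ($h{\left(b \right)} = b \left(5 - 25\right) = b \left(-20\right) = - 20 b$)
$n = 45772$
$P{\left(c,V \right)} = 15 - 3 c^{2}$ ($P{\left(c,V \right)} = - 3 \left(c c - 5\right) = - 3 \left(c^{2} - 5\right) = - 3 \left(-5 + c^{2}\right) = 15 - 3 c^{2}$)
$\frac{P{\left(-189,p{\left(10 \right)} \right)}}{h{\left(-14 \right)}} - n = \frac{15 - 3 \left(-189\right)^{2}}{\left(-20\right) \left(-14\right)} - 45772 = \frac{15 - 107163}{280} - 45772 = \left(15 - 107163\right) \frac{1}{280} - 45772 = \left(-107148\right) \frac{1}{280} - 45772 = - \frac{26787}{70} - 45772 = - \frac{3230827}{70}$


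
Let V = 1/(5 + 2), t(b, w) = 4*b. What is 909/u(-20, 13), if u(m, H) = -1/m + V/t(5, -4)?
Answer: 31815/2 ≈ 15908.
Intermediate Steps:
V = 1/7 ≈ 0.14286
u(m, H) = 1/140 - 1/m (u(m, H) = -1/m + 1/(7*((4*5))) = -1/m + (1/7)/20 = -1/m + (1/7)*(1/20) = -1/m + 1/140 = 1/140 - 1/m)
909/u(-20, 13) = 909/(((1/140)*(-140 - 20)/(-20))) = 909/(((1/140)*(-1/20)*(-160))) = 909/(2/35) = 909*(35/2) = 31815/2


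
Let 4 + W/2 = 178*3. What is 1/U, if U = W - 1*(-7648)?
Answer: 1/8708 ≈ 0.00011484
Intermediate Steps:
W = 1060 (W = -8 + 2*(178*3) = -8 + 2*534 = -8 + 1068 = 1060)
U = 8708 (U = 1060 - 1*(-7648) = 1060 + 7648 = 8708)
1/U = 1/8708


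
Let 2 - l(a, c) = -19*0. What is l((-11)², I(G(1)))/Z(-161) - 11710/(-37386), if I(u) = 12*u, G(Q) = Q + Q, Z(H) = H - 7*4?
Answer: 118801/392553 ≈ 0.30264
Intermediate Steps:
Z(H) = -28 + H (Z(H) = H - 28 = -28 + H)
G(Q) = 2*Q
l(a, c) = 2 (l(a, c) = 2 - (-19)*0 = 2 - 1*0 = 2 + 0 = 2)
l((-11)², I(G(1)))/Z(-161) - 11710/(-37386) = 2/(-28 - 161) - 11710/(-37386) = 2/(-189) - 11710*(-1/37386) = 2*(-1/189) + 5855/18693 = -2/189 + 5855/18693 = 118801/392553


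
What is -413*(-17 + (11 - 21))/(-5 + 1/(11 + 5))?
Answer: -178416/79 ≈ -2258.4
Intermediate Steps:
-413*(-17 + (11 - 21))/(-5 + 1/(11 + 5)) = -413*(-17 - 10)/(-5 + 1/16) = -(-11151)/(-5 + 1/16) = -(-11151)/(-79/16) = -(-11151)*(-16)/79 = -413*432/79 = -178416/79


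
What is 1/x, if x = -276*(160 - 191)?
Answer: 1/8556 ≈ 0.00011688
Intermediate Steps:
x = 8556 (x = -276*(-31) = 8556)
1/x = 1/8556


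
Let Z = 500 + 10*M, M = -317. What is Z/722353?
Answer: -2670/722353 ≈ -0.0036963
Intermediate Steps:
Z = -2670 (Z = 500 + 10*(-317) = 500 - 3170 = -2670)
Z/722353 = -2670/722353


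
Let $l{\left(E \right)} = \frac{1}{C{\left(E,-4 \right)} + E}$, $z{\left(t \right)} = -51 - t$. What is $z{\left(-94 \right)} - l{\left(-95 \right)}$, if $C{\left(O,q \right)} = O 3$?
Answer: $\frac{16341}{380} \approx 43.003$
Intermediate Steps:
$C{\left(O,q \right)} = 3 O$
$l{\left(E \right)} = \frac{1}{4 E}$ ($l{\left(E \right)} = \frac{1}{3 E + E} = \frac{1}{4 E}$)
$z{\left(-94 \right)} - l{\left(-95 \right)} = \left(-51 - -94\right) - \frac{1}{4 \left(-95\right)} = \left(-51 + 94\right) - \frac{1}{4} \left(- \frac{1}{95}\right) = 43 - - \frac{1}{380} = 43 + \frac{1}{380} = \frac{16341}{380}$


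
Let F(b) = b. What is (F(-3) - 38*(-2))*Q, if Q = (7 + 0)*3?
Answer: 1533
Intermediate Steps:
Q = 21 (Q = 7*3 = 21)
(F(-3) - 38*(-2))*Q = (-3 - 38*(-2))*21 = (-3 + 76)*21 = 73*21 = 1533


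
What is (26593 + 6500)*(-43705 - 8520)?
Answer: -1728281925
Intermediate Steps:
(26593 + 6500)*(-43705 - 8520) = 33093*(-52225) = -1728281925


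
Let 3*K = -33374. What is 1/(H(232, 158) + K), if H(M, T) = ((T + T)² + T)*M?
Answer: 3/69576370 ≈ 4.3118e-8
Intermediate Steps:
K = -33374/3 (K = (⅓)*(-33374) = -33374/3 ≈ -11125.)
H(M, T) = M*(T + 4*T²) (H(M, T) = ((2*T)² + T)*M = (4*T² + T)*M = (T + 4*T²)*M = M*(T + 4*T²))
1/(H(232, 158) + K) = 1/(232*158*(1 + 4*158) - 33374/3) = 1/(232*158*(1 + 632) - 33374/3) = 1/(232*158*633 - 33374/3) = 1/(23203248 - 33374/3) = 1/(69576370/3) = 3/69576370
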